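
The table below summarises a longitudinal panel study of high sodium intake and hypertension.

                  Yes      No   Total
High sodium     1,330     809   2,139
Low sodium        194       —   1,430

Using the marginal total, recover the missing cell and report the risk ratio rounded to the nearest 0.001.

4.583

The missing cell is in the unexposed row: 1430 − 194 = 1236.
So a = 1330, b = 809, c = 194, d = 1236.
RR = [a/(a+b)] / [c/(c+d)] = (1330/2139) / (194/1430) = 0.62179/0.13566 = 4.58327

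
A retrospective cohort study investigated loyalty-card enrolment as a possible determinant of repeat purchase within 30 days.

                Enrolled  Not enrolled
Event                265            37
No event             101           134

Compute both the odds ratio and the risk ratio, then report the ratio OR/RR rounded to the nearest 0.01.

Reading the table with exposure as columns: a = 265 (Enrolled, case), b = 101 (Enrolled, non-case), c = 37 (Not enrolled, case), d = 134.
OR = (265·134)/(101·37) = 35510/3737 = 9.50227
Risk in exposed = 265/366 = 0.72404; risk in unexposed = 37/171 = 0.21637; RR = 3.34626
OR/RR = 9.50227 / 3.34626 = 2.83967
The outcome is not rare, so the OR lies further from 1 than the RR.

2.84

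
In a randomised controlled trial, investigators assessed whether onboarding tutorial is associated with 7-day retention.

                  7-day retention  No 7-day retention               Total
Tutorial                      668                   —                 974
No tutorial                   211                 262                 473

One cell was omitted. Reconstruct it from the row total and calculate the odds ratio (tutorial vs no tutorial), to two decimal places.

2.71

The missing cell is in the exposed row: 974 − 668 = 306.
So a = 668, b = 306, c = 211, d = 262.
OR = (a·d)/(b·c) = (668 × 262) / (306 × 211) = 175016 / 64566 = 2.71065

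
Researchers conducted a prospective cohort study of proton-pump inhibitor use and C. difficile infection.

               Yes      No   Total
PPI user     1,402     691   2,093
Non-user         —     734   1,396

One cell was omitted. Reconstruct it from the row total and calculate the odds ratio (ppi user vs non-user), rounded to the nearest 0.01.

The missing cell is in the unexposed row: 1396 − 734 = 662.
So a = 1402, b = 691, c = 662, d = 734.
OR = (a·d)/(b·c) = (1402 × 734) / (691 × 662) = 1029068 / 457442 = 2.24961

2.25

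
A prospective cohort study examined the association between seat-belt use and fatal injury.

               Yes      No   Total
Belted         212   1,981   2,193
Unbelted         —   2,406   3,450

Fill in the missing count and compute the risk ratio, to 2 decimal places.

0.32

The missing cell is in the unexposed row: 3450 − 2406 = 1044.
So a = 212, b = 1981, c = 1044, d = 2406.
RR = [a/(a+b)] / [c/(c+d)] = (212/2193) / (1044/3450) = 0.09667/0.30261 = 0.31946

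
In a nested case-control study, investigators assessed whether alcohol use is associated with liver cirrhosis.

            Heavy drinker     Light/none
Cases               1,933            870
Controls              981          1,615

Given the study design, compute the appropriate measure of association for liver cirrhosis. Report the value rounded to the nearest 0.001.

3.658

Reading the table with exposure as columns: a = 1933 (Heavy drinker, case), b = 981 (Heavy drinker, non-case), c = 870 (Light/none, case), d = 1615.
This is a nested case-control study: participants were sampled on outcome status, so risks in the source population cannot be estimated directly — relative risk is not valid here. The odds ratio is the appropriate measure.
OR = (a·d)/(b·c) = (1933 × 1615) / (981 × 870) = 3121795 / 853470 = 3.65777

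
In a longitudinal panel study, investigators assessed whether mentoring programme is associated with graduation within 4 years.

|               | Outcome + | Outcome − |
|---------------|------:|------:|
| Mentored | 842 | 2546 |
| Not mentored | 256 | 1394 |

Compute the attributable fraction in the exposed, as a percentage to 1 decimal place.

37.6

Cells: a = 842, b = 2546, c = 256, d = 1394.
Risk in exposed = 842/3388 = 0.24852; risk in unexposed = 256/1650 = 0.15515.
RR = 0.24852/0.15515 = 1.60182
AR% = (RR − 1)/RR × 100 = (1.60182 − 1)/1.60182 × 100 = 37.5709%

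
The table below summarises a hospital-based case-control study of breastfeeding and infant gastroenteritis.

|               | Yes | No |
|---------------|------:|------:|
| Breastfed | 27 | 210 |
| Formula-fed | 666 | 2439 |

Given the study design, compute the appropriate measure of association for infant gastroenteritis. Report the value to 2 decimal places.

Cells: a = 27, b = 210, c = 666, d = 2439.
This is a hospital-based case-control study: participants were sampled on outcome status, so risks in the source population cannot be estimated directly — relative risk is not valid here. The odds ratio is the appropriate measure.
OR = (a·d)/(b·c) = (27 × 2439) / (210 × 666) = 65853 / 139860 = 0.47085

0.47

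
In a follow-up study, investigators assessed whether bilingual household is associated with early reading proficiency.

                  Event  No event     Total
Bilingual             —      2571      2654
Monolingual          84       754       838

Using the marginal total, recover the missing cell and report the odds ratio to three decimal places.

0.290

The missing cell is in the exposed row: 2654 − 2571 = 83.
So a = 83, b = 2571, c = 84, d = 754.
OR = (a·d)/(b·c) = (83 × 754) / (2571 × 84) = 62582 / 215964 = 0.28978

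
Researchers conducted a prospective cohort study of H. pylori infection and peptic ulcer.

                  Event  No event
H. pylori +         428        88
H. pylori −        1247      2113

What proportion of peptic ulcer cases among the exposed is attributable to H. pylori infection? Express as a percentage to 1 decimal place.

55.3

Cells: a = 428, b = 88, c = 1247, d = 2113.
Risk in exposed = 428/516 = 0.82946; risk in unexposed = 1247/3360 = 0.37113.
RR = 0.82946/0.37113 = 2.23495
AR% = (RR − 1)/RR × 100 = (2.23495 − 1)/2.23495 × 100 = 55.2562%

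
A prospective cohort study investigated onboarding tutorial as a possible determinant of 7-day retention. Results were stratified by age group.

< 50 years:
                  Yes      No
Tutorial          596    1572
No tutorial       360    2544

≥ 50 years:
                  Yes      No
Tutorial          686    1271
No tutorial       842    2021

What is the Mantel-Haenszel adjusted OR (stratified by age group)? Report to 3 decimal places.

1.758

OR_MH = Σ(aᵢdᵢ/nᵢ) / Σ(bᵢcᵢ/nᵢ), where nᵢ is the stratum total.
Stratum 1 (< 50 years): n = 5072; a·d/n = 596·2544/5072 = 298.9401; b·c/n = 1572·360/5072 = 111.5773
Stratum 2 (≥ 50 years): n = 4820; a·d/n = 686·2021/4820 = 287.6361; b·c/n = 1271·842/4820 = 222.0295
OR_MH = (298.9401 + 287.6361) / (111.5773 + 222.0295) = 586.5762 / 333.6067 = 1.75829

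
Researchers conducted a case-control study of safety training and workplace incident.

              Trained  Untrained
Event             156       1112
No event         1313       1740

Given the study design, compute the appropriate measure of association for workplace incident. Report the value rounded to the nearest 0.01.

Reading the table with exposure as columns: a = 156 (Trained, case), b = 1313 (Trained, non-case), c = 1112 (Untrained, case), d = 1740.
This is a case-control study: participants were sampled on outcome status, so risks in the source population cannot be estimated directly — relative risk is not valid here. The odds ratio is the appropriate measure.
OR = (a·d)/(b·c) = (156 × 1740) / (1313 × 1112) = 271440 / 1460056 = 0.18591

0.19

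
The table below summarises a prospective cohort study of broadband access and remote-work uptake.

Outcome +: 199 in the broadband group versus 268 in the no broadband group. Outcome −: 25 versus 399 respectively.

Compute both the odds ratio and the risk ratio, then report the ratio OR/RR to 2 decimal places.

5.36

From the description: a = 199, b = 25, c = 268, d = 399.
OR = (199·399)/(25·268) = 79401/6700 = 11.85090
Risk in exposed = 199/224 = 0.88839; risk in unexposed = 268/667 = 0.40180; RR = 2.21104
OR/RR = 11.85090 / 2.21104 = 5.35988
The outcome is not rare, so the OR lies further from 1 than the RR.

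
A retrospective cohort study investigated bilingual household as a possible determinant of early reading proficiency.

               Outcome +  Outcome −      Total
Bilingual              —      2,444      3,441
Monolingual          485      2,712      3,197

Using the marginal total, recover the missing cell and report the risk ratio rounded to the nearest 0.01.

1.91

The missing cell is in the exposed row: 3441 − 2444 = 997.
So a = 997, b = 2444, c = 485, d = 2712.
RR = [a/(a+b)] / [c/(c+d)] = (997/3441) / (485/3197) = 0.28974/0.15170 = 1.90990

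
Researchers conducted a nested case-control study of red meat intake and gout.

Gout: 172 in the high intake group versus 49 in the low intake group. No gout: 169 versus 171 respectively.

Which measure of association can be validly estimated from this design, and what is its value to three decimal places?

3.552

From the description: a = 172, b = 169, c = 49, d = 171.
This is a nested case-control study: participants were sampled on outcome status, so risks in the source population cannot be estimated directly — relative risk is not valid here. The odds ratio is the appropriate measure.
OR = (a·d)/(b·c) = (172 × 171) / (169 × 49) = 29412 / 8281 = 3.55174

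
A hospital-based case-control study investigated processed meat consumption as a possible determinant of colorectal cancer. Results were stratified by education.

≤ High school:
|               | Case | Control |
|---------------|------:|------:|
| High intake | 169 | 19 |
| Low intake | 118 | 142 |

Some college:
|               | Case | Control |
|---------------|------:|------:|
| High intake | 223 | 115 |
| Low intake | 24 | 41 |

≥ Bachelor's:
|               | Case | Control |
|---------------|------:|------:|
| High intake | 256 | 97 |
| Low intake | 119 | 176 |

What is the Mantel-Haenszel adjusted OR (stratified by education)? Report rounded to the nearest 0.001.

4.914

OR_MH = Σ(aᵢdᵢ/nᵢ) / Σ(bᵢcᵢ/nᵢ), where nᵢ is the stratum total.
Stratum 1 (≤ High school): n = 448; a·d/n = 169·142/448 = 53.5670; b·c/n = 19·118/448 = 5.0045
Stratum 2 (Some college): n = 403; a·d/n = 223·41/403 = 22.6873; b·c/n = 115·24/403 = 6.8486
Stratum 3 (≥ Bachelor's): n = 648; a·d/n = 256·176/648 = 69.5309; b·c/n = 97·119/648 = 17.8133
OR_MH = (53.5670 + 22.6873 + 69.5309) / (5.0045 + 6.8486 + 17.8133) = 145.7852 / 29.6664 = 4.91416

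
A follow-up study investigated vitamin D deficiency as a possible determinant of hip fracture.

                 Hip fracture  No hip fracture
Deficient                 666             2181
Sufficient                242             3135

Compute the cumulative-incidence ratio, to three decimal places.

Cells: a = 666, b = 2181, c = 242, d = 3135.
Risk in exposed = 666/2847 = 0.23393; risk in unexposed = 242/3377 = 0.07166.
RR = 0.23393 / 0.07166 = 3.26439
The risk among the exposed is 3.26 times that among the unexposed.

3.264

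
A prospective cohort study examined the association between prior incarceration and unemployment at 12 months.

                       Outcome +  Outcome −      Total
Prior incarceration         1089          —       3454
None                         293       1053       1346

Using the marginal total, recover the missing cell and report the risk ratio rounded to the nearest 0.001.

The missing cell is in the exposed row: 3454 − 1089 = 2365.
So a = 1089, b = 2365, c = 293, d = 1053.
RR = [a/(a+b)] / [c/(c+d)] = (1089/3454) / (293/1346) = 0.31529/0.21768 = 1.44838

1.448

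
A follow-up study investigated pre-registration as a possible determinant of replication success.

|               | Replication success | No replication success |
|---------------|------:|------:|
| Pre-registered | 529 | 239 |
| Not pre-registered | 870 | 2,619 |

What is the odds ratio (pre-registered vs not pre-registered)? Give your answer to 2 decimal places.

6.66

Cells: a = 529, b = 239, c = 870, d = 2619.
OR = (a·d)/(b·c) = (529 × 2619) / (239 × 870) = 1385451 / 207930 = 6.66306
The odds of replication success are about 6.66 times as high in the pre-registered group.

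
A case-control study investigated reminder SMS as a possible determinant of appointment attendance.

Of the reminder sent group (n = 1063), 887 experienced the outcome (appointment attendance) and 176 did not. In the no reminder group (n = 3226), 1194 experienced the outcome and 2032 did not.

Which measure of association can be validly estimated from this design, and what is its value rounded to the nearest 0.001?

From the description: a = 887, b = 176, c = 1194, d = 2032.
This is a case-control study: participants were sampled on outcome status, so risks in the source population cannot be estimated directly — relative risk is not valid here. The odds ratio is the appropriate measure.
OR = (a·d)/(b·c) = (887 × 2032) / (176 × 1194) = 1802384 / 210144 = 8.57690

8.577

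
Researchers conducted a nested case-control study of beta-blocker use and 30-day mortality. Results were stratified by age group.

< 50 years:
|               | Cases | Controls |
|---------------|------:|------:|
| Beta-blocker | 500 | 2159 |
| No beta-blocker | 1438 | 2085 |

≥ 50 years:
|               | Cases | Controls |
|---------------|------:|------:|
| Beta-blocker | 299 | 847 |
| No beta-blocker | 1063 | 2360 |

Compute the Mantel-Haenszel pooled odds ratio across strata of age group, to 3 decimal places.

OR_MH = Σ(aᵢdᵢ/nᵢ) / Σ(bᵢcᵢ/nᵢ), where nᵢ is the stratum total.
Stratum 1 (< 50 years): n = 6182; a·d/n = 500·2085/6182 = 168.6347; b·c/n = 2159·1438/6182 = 502.2067
Stratum 2 (≥ 50 years): n = 4569; a·d/n = 299·2360/4569 = 154.4408; b·c/n = 847·1063/4569 = 197.0587
OR_MH = (168.6347 + 154.4408) / (502.2067 + 197.0587) = 323.0755 / 699.2654 = 0.46202

0.462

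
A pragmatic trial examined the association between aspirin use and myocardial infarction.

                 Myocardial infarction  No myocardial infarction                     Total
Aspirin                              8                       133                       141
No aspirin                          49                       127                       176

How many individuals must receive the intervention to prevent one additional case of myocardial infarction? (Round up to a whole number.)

5

Risk in treated group = 8/141 = 0.05674; risk in control = 49/176 = 0.27841.
Absolute risk reduction = 0.27841 − 0.05674 = 0.22167
NNT = 1 / ARR = 1 / 0.22167 = 4.511 → round up → 5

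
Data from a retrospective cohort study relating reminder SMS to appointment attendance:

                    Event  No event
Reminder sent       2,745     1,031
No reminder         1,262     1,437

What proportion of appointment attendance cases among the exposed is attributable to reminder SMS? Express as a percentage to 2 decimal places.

Cells: a = 2745, b = 1031, c = 1262, d = 1437.
Risk in exposed = 2745/3776 = 0.72696; risk in unexposed = 1262/2699 = 0.46758.
RR = 0.72696/0.46758 = 1.55473
AR% = (RR − 1)/RR × 100 = (1.55473 − 1)/1.55473 × 100 = 35.6800%

35.68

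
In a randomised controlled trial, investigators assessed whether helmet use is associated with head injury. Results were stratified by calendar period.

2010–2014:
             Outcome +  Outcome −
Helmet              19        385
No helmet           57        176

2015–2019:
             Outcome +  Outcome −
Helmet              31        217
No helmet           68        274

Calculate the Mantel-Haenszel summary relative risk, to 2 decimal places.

0.38

RR_MH = Σ(aᵢ·n₀ᵢ/nᵢ) / Σ(cᵢ·n₁ᵢ/nᵢ), with n₁ᵢ = aᵢ+bᵢ (exposed), n₀ᵢ = cᵢ+dᵢ (unexposed), nᵢ = n₁ᵢ+n₀ᵢ.
Stratum 1 (2010–2014): n₁ = 404, n₀ = 233, n = 637; a·n₀/n = 19·233/637 = 6.9498; c·n₁/n = 57·404/637 = 36.1507
Stratum 2 (2015–2019): n₁ = 248, n₀ = 342, n = 590; a·n₀/n = 31·342/590 = 17.9695; c·n₁/n = 68·248/590 = 28.5831
RR_MH = (6.9498 + 17.9695) / (36.1507 + 28.5831) = 24.9193 / 64.7338 = 0.38495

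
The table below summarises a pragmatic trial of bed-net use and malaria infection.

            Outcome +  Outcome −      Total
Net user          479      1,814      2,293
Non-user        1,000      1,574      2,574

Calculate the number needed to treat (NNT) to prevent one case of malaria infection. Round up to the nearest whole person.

6

Risk in treated group = 479/2293 = 0.20890; risk in control = 1000/2574 = 0.38850.
Absolute risk reduction = 0.38850 − 0.20890 = 0.17960
NNT = 1 / ARR = 1 / 0.17960 = 5.568 → round up → 6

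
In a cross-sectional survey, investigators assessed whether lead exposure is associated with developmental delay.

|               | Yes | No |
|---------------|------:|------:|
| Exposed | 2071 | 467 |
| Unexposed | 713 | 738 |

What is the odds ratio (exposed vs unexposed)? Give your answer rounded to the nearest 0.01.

Cells: a = 2071, b = 467, c = 713, d = 738.
OR = (a·d)/(b·c) = (2071 × 738) / (467 × 713) = 1528398 / 332971 = 4.59018
The odds of developmental delay are about 4.59 times as high in the exposed group.

4.59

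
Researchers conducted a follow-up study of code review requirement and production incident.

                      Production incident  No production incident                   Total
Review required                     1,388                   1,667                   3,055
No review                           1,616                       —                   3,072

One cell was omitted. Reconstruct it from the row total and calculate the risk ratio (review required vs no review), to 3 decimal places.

The missing cell is in the unexposed row: 3072 − 1616 = 1456.
So a = 1388, b = 1667, c = 1616, d = 1456.
RR = [a/(a+b)] / [c/(c+d)] = (1388/3055) / (1616/3072) = 0.45434/0.52604 = 0.86369

0.864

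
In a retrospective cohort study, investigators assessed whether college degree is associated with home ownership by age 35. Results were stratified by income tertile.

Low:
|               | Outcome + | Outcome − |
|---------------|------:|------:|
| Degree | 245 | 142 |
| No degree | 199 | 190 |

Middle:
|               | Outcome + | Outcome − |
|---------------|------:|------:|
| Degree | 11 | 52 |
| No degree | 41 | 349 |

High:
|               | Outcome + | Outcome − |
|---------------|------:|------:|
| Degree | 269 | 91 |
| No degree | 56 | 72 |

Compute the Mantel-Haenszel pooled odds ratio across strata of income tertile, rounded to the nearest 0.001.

OR_MH = Σ(aᵢdᵢ/nᵢ) / Σ(bᵢcᵢ/nᵢ), where nᵢ is the stratum total.
Stratum 1 (Low): n = 776; a·d/n = 245·190/776 = 59.9871; b·c/n = 142·199/776 = 36.4149
Stratum 2 (Middle): n = 453; a·d/n = 11·349/453 = 8.4746; b·c/n = 52·41/453 = 4.7064
Stratum 3 (High): n = 488; a·d/n = 269·72/488 = 39.6885; b·c/n = 91·56/488 = 10.4426
OR_MH = (59.9871 + 8.4746 + 39.6885) / (36.4149 + 4.7064 + 10.4426) = 108.1503 / 51.5640 = 2.09740

2.097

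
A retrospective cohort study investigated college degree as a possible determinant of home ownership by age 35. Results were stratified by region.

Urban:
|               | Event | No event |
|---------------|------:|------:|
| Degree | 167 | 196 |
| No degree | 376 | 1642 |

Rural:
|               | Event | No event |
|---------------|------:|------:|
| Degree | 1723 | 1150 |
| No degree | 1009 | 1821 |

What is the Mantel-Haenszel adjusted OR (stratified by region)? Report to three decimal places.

OR_MH = Σ(aᵢdᵢ/nᵢ) / Σ(bᵢcᵢ/nᵢ), where nᵢ is the stratum total.
Stratum 1 (Urban): n = 2381; a·d/n = 167·1642/2381 = 115.1676; b·c/n = 196·376/2381 = 30.9517
Stratum 2 (Rural): n = 5703; a·d/n = 1723·1821/5703 = 550.1636; b·c/n = 1150·1009/5703 = 203.4631
OR_MH = (115.1676 + 550.1636) / (30.9517 + 203.4631) = 665.3312 / 234.4148 = 2.83826

2.838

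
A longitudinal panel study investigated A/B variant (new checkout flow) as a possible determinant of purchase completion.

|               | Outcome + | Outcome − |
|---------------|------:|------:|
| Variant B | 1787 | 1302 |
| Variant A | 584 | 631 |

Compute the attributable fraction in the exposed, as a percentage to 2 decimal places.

16.91

Cells: a = 1787, b = 1302, c = 584, d = 631.
Risk in exposed = 1787/3089 = 0.57850; risk in unexposed = 584/1215 = 0.48066.
RR = 0.57850/0.48066 = 1.20357
AR% = (RR − 1)/RR × 100 = (1.20357 − 1)/1.20357 × 100 = 16.9136%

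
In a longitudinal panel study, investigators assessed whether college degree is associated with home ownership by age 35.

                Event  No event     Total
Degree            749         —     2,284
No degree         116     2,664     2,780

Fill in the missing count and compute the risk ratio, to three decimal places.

7.859

The missing cell is in the exposed row: 2284 − 749 = 1535.
So a = 749, b = 1535, c = 116, d = 2664.
RR = [a/(a+b)] / [c/(c+d)] = (749/2284) / (116/2780) = 0.32793/0.04173 = 7.85909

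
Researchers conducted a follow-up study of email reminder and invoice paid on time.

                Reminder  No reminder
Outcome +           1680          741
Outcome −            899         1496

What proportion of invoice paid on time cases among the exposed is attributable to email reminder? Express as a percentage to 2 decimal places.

Reading the table with exposure as columns: a = 1680 (Reminder, case), b = 899 (Reminder, non-case), c = 741 (No reminder, case), d = 1496.
Risk in exposed = 1680/2579 = 0.65142; risk in unexposed = 741/2237 = 0.33125.
RR = 0.65142/0.33125 = 1.96655
AR% = (RR − 1)/RR × 100 = (1.96655 − 1)/1.96655 × 100 = 49.1496%

49.15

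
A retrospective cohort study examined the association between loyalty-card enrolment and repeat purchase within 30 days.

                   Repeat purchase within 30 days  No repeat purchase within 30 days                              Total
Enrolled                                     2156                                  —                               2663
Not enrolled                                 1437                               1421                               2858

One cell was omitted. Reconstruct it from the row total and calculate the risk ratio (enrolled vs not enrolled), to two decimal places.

1.61

The missing cell is in the exposed row: 2663 − 2156 = 507.
So a = 2156, b = 507, c = 1437, d = 1421.
RR = [a/(a+b)] / [c/(c+d)] = (2156/2663) / (1437/2858) = 0.80961/0.50280 = 1.61021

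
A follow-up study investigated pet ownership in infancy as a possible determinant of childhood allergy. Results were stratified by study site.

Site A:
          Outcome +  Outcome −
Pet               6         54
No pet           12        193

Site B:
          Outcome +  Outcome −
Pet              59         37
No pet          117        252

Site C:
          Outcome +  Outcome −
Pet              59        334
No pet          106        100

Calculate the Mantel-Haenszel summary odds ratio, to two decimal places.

OR_MH = Σ(aᵢdᵢ/nᵢ) / Σ(bᵢcᵢ/nᵢ), where nᵢ is the stratum total.
Stratum 1 (Site A): n = 265; a·d/n = 6·193/265 = 4.3698; b·c/n = 54·12/265 = 2.4453
Stratum 2 (Site B): n = 465; a·d/n = 59·252/465 = 31.9742; b·c/n = 37·117/465 = 9.3097
Stratum 3 (Site C): n = 599; a·d/n = 59·100/599 = 9.8497; b·c/n = 334·106/599 = 59.1052
OR_MH = (4.3698 + 31.9742 + 9.8497) / (2.4453 + 9.3097 + 59.1052) = 46.1938 / 70.8601 = 0.65190

0.65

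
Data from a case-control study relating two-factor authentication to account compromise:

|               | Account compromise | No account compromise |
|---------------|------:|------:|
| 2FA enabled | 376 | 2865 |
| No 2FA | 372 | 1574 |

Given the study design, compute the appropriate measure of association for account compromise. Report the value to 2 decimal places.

Cells: a = 376, b = 2865, c = 372, d = 1574.
This is a case-control study: participants were sampled on outcome status, so risks in the source population cannot be estimated directly — relative risk is not valid here. The odds ratio is the appropriate measure.
OR = (a·d)/(b·c) = (376 × 1574) / (2865 × 372) = 591824 / 1065780 = 0.55530

0.56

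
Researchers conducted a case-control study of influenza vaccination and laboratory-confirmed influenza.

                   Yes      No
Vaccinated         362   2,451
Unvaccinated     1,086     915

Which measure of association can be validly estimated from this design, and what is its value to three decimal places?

Cells: a = 362, b = 2451, c = 1086, d = 915.
This is a case-control study: participants were sampled on outcome status, so risks in the source population cannot be estimated directly — relative risk is not valid here. The odds ratio is the appropriate measure.
OR = (a·d)/(b·c) = (362 × 915) / (2451 × 1086) = 331230 / 2661786 = 0.12444

0.124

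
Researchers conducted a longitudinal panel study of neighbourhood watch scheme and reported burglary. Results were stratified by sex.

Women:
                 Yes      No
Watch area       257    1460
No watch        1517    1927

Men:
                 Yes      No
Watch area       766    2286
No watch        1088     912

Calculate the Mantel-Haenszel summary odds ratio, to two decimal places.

OR_MH = Σ(aᵢdᵢ/nᵢ) / Σ(bᵢcᵢ/nᵢ), where nᵢ is the stratum total.
Stratum 1 (Women): n = 5161; a·d/n = 257·1927/5161 = 95.9580; b·c/n = 1460·1517/5161 = 429.1455
Stratum 2 (Men): n = 5052; a·d/n = 766·912/5052 = 138.2803; b·c/n = 2286·1088/5052 = 492.3135
OR_MH = (95.9580 + 138.2803) / (429.1455 + 492.3135) = 234.2382 / 921.4591 = 0.25420

0.25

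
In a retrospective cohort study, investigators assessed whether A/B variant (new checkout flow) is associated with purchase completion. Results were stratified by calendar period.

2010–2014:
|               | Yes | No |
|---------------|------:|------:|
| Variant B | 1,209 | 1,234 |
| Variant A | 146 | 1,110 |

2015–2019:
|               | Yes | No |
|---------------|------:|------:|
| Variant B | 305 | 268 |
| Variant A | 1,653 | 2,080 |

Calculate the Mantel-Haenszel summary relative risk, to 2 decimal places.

2.13

RR_MH = Σ(aᵢ·n₀ᵢ/nᵢ) / Σ(cᵢ·n₁ᵢ/nᵢ), with n₁ᵢ = aᵢ+bᵢ (exposed), n₀ᵢ = cᵢ+dᵢ (unexposed), nᵢ = n₁ᵢ+n₀ᵢ.
Stratum 1 (2010–2014): n₁ = 2443, n₀ = 1256, n = 3699; a·n₀/n = 1209·1256/3699 = 410.5174; c·n₁/n = 146·2443/3699 = 96.4255
Stratum 2 (2015–2019): n₁ = 573, n₀ = 3733, n = 4306; a·n₀/n = 305·3733/4306 = 264.4136; c·n₁/n = 1653·573/4306 = 219.9649
RR_MH = (410.5174 + 264.4136) / (96.4255 + 219.9649) = 674.9310 / 316.3905 = 2.13322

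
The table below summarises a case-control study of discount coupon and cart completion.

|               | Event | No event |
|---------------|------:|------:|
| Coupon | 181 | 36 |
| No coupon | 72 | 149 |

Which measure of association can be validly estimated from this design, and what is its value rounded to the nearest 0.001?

Cells: a = 181, b = 36, c = 72, d = 149.
This is a case-control study: participants were sampled on outcome status, so risks in the source population cannot be estimated directly — relative risk is not valid here. The odds ratio is the appropriate measure.
OR = (a·d)/(b·c) = (181 × 149) / (36 × 72) = 26969 / 2592 = 10.40471

10.405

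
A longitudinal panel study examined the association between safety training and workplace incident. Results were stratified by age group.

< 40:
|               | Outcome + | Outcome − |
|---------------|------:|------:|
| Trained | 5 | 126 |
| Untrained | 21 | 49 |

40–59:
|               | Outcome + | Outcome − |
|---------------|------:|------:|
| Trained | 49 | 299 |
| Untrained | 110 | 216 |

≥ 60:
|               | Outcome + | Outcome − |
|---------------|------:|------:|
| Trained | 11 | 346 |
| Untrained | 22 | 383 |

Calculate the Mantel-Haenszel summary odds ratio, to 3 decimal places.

OR_MH = Σ(aᵢdᵢ/nᵢ) / Σ(bᵢcᵢ/nᵢ), where nᵢ is the stratum total.
Stratum 1 (< 40): n = 201; a·d/n = 5·49/201 = 1.2189; b·c/n = 126·21/201 = 13.1642
Stratum 2 (40–59): n = 674; a·d/n = 49·216/674 = 15.7033; b·c/n = 299·110/674 = 48.7982
Stratum 3 (≥ 60): n = 762; a·d/n = 11·383/762 = 5.5289; b·c/n = 346·22/762 = 9.9895
OR_MH = (1.2189 + 15.7033 + 5.5289) / (13.1642 + 48.7982 + 9.9895) = 22.4510 / 71.9519 = 0.31203

0.312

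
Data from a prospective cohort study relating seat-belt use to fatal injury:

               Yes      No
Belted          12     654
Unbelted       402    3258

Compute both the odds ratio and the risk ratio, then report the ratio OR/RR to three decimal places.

Cells: a = 12, b = 654, c = 402, d = 3258.
OR = (12·3258)/(654·402) = 39096/262908 = 0.14871
Risk in exposed = 12/666 = 0.01802; risk in unexposed = 402/3660 = 0.10984; RR = 0.16404
OR/RR = 0.14871 / 0.16404 = 0.90650
The outcome is not rare, so the OR lies further from 1 than the RR.

0.906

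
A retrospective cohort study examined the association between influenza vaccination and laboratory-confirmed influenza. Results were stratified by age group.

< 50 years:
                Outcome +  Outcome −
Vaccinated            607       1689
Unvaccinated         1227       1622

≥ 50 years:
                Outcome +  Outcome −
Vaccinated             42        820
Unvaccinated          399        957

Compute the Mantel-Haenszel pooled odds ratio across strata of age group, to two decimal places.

OR_MH = Σ(aᵢdᵢ/nᵢ) / Σ(bᵢcᵢ/nᵢ), where nᵢ is the stratum total.
Stratum 1 (< 50 years): n = 5145; a·d/n = 607·1622/5145 = 191.3613; b·c/n = 1689·1227/5145 = 402.7994
Stratum 2 (≥ 50 years): n = 2218; a·d/n = 42·957/2218 = 18.1217; b·c/n = 820·399/2218 = 147.5113
OR_MH = (191.3613 + 18.1217) / (402.7994 + 147.5113) = 209.4831 / 550.3107 = 0.38066

0.38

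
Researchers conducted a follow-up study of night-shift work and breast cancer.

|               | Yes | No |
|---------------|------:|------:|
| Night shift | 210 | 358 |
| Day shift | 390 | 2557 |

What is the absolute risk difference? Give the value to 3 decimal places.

0.237

Cells: a = 210, b = 358, c = 390, d = 2557.
Risk in exposed = 210/568 = 0.369718; risk in unexposed = 390/2947 = 0.132338.
Risk difference = 0.369718 − 0.132338 = 0.237380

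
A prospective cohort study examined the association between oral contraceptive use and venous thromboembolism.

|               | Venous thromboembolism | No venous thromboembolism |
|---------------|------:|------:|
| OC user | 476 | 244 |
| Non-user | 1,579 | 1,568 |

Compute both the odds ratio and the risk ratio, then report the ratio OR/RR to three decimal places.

1.470

Cells: a = 476, b = 244, c = 1579, d = 1568.
OR = (476·1568)/(244·1579) = 746368/385276 = 1.93723
Risk in exposed = 476/720 = 0.66111; risk in unexposed = 1579/3147 = 0.50175; RR = 1.31762
OR/RR = 1.93723 / 1.31762 = 1.47025
The outcome is not rare, so the OR lies further from 1 than the RR.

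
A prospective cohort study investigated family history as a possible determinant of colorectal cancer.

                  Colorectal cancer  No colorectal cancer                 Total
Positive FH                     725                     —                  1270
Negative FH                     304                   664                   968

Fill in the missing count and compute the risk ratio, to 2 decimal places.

The missing cell is in the exposed row: 1270 − 725 = 545.
So a = 725, b = 545, c = 304, d = 664.
RR = [a/(a+b)] / [c/(c+d)] = (725/1270) / (304/968) = 0.57087/0.31405 = 1.81776

1.82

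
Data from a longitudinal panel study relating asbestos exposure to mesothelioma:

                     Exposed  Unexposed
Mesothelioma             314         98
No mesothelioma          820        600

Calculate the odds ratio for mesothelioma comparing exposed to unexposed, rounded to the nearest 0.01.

2.34

Reading the table with exposure as columns: a = 314 (Exposed, case), b = 820 (Exposed, non-case), c = 98 (Unexposed, case), d = 600.
OR = (a·d)/(b·c) = (314 × 600) / (820 × 98) = 188400 / 80360 = 2.34445
The odds of mesothelioma are about 2.34 times as high in the exposed group.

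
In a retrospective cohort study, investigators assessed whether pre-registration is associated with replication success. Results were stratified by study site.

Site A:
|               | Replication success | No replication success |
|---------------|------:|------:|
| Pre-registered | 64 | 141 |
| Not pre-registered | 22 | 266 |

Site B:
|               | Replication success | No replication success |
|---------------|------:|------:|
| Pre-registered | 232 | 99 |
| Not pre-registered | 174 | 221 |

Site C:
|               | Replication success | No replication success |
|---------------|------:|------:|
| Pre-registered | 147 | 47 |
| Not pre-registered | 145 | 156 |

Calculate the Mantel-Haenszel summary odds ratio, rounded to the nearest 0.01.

OR_MH = Σ(aᵢdᵢ/nᵢ) / Σ(bᵢcᵢ/nᵢ), where nᵢ is the stratum total.
Stratum 1 (Site A): n = 493; a·d/n = 64·266/493 = 34.5314; b·c/n = 141·22/493 = 6.2921
Stratum 2 (Site B): n = 726; a·d/n = 232·221/726 = 70.6226; b·c/n = 99·174/726 = 23.7273
Stratum 3 (Site C): n = 495; a·d/n = 147·156/495 = 46.3273; b·c/n = 47·145/495 = 13.7677
OR_MH = (34.5314 + 70.6226 + 46.3273) / (6.2921 + 23.7273 + 13.7677) = 151.4813 / 43.7870 = 3.45950

3.46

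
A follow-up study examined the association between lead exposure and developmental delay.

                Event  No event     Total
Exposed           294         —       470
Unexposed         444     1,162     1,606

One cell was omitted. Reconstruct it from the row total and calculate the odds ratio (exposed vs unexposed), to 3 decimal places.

4.372

The missing cell is in the exposed row: 470 − 294 = 176.
So a = 294, b = 176, c = 444, d = 1162.
OR = (a·d)/(b·c) = (294 × 1162) / (176 × 444) = 341628 / 78144 = 4.37178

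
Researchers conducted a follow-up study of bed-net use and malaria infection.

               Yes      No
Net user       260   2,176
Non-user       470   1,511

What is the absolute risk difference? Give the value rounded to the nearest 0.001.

Cells: a = 260, b = 2176, c = 470, d = 1511.
Risk in exposed = 260/2436 = 0.106732; risk in unexposed = 470/1981 = 0.237254.
Risk difference = 0.106732 − 0.237254 = -0.130522

-0.131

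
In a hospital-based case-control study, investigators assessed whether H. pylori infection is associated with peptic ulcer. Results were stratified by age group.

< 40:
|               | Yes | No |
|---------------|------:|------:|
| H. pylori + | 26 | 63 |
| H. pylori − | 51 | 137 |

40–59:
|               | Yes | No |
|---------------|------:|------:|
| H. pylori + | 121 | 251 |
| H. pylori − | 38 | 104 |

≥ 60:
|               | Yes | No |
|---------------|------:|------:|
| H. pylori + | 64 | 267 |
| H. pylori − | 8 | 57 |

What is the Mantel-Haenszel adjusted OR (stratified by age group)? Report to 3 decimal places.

1.310

OR_MH = Σ(aᵢdᵢ/nᵢ) / Σ(bᵢcᵢ/nᵢ), where nᵢ is the stratum total.
Stratum 1 (< 40): n = 277; a·d/n = 26·137/277 = 12.8592; b·c/n = 63·51/277 = 11.5993
Stratum 2 (40–59): n = 514; a·d/n = 121·104/514 = 24.4825; b·c/n = 251·38/514 = 18.5564
Stratum 3 (≥ 60): n = 396; a·d/n = 64·57/396 = 9.2121; b·c/n = 267·8/396 = 5.3939
OR_MH = (12.8592 + 24.4825 + 9.2121) / (11.5993 + 18.5564 + 5.3939) = 46.5538 / 35.5496 = 1.30954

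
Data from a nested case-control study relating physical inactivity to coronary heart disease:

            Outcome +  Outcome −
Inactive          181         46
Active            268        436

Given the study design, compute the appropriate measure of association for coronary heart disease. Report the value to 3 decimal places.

6.401

Cells: a = 181, b = 46, c = 268, d = 436.
This is a nested case-control study: participants were sampled on outcome status, so risks in the source population cannot be estimated directly — relative risk is not valid here. The odds ratio is the appropriate measure.
OR = (a·d)/(b·c) = (181 × 436) / (46 × 268) = 78916 / 12328 = 6.40136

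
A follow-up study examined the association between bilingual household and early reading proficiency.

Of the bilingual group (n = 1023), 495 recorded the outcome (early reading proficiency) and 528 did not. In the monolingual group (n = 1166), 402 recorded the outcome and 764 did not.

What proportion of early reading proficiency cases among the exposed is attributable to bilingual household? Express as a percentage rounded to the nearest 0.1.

From the description: a = 495, b = 528, c = 402, d = 764.
Risk in exposed = 495/1023 = 0.48387; risk in unexposed = 402/1166 = 0.34477.
RR = 0.48387/0.34477 = 1.40347
AR% = (RR − 1)/RR × 100 = (1.40347 − 1)/1.40347 × 100 = 28.7479%

28.7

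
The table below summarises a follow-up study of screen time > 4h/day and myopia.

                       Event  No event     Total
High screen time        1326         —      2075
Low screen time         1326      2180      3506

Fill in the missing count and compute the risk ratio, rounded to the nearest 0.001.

1.690

The missing cell is in the exposed row: 2075 − 1326 = 749.
So a = 1326, b = 749, c = 1326, d = 2180.
RR = [a/(a+b)] / [c/(c+d)] = (1326/2075) / (1326/3506) = 0.63904/0.37821 = 1.68964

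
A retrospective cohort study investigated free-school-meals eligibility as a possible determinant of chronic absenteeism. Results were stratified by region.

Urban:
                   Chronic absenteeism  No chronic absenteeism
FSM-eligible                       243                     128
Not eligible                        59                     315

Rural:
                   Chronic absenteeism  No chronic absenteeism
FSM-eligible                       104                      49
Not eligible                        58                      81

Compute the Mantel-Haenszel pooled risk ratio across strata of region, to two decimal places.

RR_MH = Σ(aᵢ·n₀ᵢ/nᵢ) / Σ(cᵢ·n₁ᵢ/nᵢ), with n₁ᵢ = aᵢ+bᵢ (exposed), n₀ᵢ = cᵢ+dᵢ (unexposed), nᵢ = n₁ᵢ+n₀ᵢ.
Stratum 1 (Urban): n₁ = 371, n₀ = 374, n = 745; a·n₀/n = 243·374/745 = 121.9893; c·n₁/n = 59·371/745 = 29.3812
Stratum 2 (Rural): n₁ = 153, n₀ = 139, n = 292; a·n₀/n = 104·139/292 = 49.5068; c·n₁/n = 58·153/292 = 30.3904
RR_MH = (121.9893 + 49.5068) / (29.3812 + 30.3904) = 171.4961 / 59.7716 = 2.86919

2.87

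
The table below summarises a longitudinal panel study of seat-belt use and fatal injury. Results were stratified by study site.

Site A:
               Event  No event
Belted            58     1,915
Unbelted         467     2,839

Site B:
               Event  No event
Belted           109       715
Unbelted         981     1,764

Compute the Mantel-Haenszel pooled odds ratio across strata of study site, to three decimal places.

OR_MH = Σ(aᵢdᵢ/nᵢ) / Σ(bᵢcᵢ/nᵢ), where nᵢ is the stratum total.
Stratum 1 (Site A): n = 5279; a·d/n = 58·2839/5279 = 31.1919; b·c/n = 1915·467/5279 = 169.4080
Stratum 2 (Site B): n = 3569; a·d/n = 109·1764/3569 = 53.8739; b·c/n = 715·981/3569 = 196.5298
OR_MH = (31.1919 + 53.8739) / (169.4080 + 196.5298) = 85.0658 / 365.9379 = 0.23246

0.232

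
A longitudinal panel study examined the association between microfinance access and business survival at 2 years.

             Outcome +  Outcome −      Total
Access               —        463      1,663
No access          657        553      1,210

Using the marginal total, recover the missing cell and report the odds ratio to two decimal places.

The missing cell is in the exposed row: 1663 − 463 = 1200.
So a = 1200, b = 463, c = 657, d = 553.
OR = (a·d)/(b·c) = (1200 × 553) / (463 × 657) = 663600 / 304191 = 2.18152

2.18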